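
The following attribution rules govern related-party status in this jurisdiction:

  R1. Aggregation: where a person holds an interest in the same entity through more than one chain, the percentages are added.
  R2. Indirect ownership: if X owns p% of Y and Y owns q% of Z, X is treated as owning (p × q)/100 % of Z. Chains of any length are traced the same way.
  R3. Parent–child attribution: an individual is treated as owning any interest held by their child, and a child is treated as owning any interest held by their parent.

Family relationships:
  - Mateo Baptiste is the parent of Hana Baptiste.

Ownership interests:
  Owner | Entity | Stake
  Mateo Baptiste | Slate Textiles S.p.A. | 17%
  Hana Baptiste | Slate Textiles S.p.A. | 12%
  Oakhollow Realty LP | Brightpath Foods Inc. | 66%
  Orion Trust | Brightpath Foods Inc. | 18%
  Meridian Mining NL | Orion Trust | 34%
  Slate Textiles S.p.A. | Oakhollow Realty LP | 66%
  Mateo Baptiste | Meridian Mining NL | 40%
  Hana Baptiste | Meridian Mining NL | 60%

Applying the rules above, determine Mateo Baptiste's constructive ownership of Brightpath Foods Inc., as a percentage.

By parent–child attribution (R3), Mateo Baptiste is treated as also owning Hana Baptiste's interest in Slate Textiles S.p.A, giving 17% + 12% = 29%.
By parent–child attribution (R3), Mateo Baptiste is treated as also owning Hana Baptiste's interest in Meridian Mining NL, giving 40% + 60% = 100%.
Chain via Slate Textiles S.p.A. → Oakhollow Realty LP (R2): 29% × 66% × 66% = 12.6324% of Brightpath Foods Inc.
Chain via Meridian Mining NL → Orion Trust (R2): 100% × 34% × 18% = 6.12% of Brightpath Foods Inc.
Aggregating (R1): 12.6324% + 6.12% = 18.7524%.

18.7524%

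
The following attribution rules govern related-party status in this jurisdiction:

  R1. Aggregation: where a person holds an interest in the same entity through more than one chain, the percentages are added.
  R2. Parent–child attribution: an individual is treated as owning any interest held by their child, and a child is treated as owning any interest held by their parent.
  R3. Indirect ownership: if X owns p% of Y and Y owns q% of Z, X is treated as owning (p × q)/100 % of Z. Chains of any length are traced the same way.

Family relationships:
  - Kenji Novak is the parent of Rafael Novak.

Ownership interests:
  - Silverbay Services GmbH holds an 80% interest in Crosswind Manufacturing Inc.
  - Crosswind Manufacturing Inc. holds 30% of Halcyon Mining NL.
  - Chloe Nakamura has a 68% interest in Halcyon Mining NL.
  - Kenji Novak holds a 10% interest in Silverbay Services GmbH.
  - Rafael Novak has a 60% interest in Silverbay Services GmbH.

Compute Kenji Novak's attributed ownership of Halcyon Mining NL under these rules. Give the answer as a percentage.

By parent–child attribution (R2), Kenji Novak is treated as also owning Rafael Novak's interest in Silverbay Services GmbH, giving 10% + 60% = 70%.
Chain via Silverbay Services GmbH → Crosswind Manufacturing Inc. (R3): 70% × 80% × 30% = 16.8% of Halcyon Mining NL.

16.8%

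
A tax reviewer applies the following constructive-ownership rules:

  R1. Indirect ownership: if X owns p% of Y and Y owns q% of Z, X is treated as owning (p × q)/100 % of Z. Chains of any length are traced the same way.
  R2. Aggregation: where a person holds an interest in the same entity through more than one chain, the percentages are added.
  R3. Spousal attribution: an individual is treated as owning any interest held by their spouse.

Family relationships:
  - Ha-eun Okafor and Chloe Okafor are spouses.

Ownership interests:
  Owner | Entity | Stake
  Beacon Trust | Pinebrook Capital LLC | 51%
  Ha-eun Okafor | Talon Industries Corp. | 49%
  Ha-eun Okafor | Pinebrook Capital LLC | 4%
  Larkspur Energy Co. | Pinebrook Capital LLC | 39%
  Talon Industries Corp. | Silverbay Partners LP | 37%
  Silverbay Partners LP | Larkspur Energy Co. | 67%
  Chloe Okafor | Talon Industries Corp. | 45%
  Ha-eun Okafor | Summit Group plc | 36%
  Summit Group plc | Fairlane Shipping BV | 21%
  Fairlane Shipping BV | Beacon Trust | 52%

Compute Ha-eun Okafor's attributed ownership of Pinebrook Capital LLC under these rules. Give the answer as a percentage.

15.092926%

By spousal attribution (R3), Ha-eun Okafor is treated as also owning Chloe Okafor's interest in Talon Industries Corp, giving 49% + 45% = 94%.
Chain via Summit Group plc → Fairlane Shipping BV → Beacon Trust (R1): 36% × 21% × 52% × 51% = 2.004912% of Pinebrook Capital LLC.
Chain via Talon Industries Corp. → Silverbay Partners LP → Larkspur Energy Co. (R1): 94% × 37% × 67% × 39% = 9.088014% of Pinebrook Capital LLC.
Direct interest in Pinebrook Capital LLC: 4%.
Aggregating (R2): 2.004912% + 9.088014% + 4% = 15.092926%.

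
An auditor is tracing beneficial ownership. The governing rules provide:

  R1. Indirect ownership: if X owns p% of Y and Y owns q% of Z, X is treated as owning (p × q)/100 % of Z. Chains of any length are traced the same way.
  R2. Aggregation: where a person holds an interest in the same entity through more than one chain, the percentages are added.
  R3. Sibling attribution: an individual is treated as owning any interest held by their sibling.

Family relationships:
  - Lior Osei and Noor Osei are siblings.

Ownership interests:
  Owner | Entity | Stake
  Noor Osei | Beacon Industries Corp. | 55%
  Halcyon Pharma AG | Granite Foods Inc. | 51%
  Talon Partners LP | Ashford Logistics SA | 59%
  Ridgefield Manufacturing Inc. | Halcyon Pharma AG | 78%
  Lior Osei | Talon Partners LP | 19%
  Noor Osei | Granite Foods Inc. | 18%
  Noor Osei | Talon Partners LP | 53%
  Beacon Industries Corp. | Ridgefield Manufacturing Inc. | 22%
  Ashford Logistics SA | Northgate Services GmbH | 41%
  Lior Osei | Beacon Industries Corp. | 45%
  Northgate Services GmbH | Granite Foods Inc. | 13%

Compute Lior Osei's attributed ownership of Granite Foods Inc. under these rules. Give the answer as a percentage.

By sibling attribution (R3), Lior Osei is treated as also owning Noor Osei's interest in Talon Partners LP, giving 19% + 53% = 72%.
By sibling attribution (R3), Lior Osei is treated as also owning Noor Osei's interest in Beacon Industries Corp, giving 45% + 55% = 100%.
By sibling attribution (R3), Lior Osei is treated as owning Noor Osei's 18% interest in Granite Foods Inc.
Chain via Talon Partners LP → Ashford Logistics SA → Northgate Services GmbH (R1): 72% × 59% × 41% × 13% = 2.264184% of Granite Foods Inc.
Chain via Beacon Industries Corp. → Ridgefield Manufacturing Inc. → Halcyon Pharma AG (R1): 100% × 22% × 78% × 51% = 8.7516% of Granite Foods Inc.
Direct interest in Granite Foods Inc: 18%.
Aggregating (R2): 2.264184% + 8.7516% + 18% = 29.015784%.

29.015784%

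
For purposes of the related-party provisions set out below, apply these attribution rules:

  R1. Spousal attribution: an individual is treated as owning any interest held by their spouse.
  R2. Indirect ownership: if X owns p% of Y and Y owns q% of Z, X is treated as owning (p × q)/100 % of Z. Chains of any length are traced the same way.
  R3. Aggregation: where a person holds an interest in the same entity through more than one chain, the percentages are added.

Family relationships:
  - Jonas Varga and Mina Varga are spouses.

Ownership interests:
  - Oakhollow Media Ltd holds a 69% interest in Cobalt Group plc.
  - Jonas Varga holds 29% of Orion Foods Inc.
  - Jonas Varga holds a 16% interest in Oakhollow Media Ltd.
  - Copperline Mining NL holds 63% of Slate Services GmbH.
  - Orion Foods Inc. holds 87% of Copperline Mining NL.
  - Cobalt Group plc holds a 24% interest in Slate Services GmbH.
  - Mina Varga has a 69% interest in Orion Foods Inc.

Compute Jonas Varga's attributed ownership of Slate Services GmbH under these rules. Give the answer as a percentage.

By spousal attribution (R1), Jonas Varga is treated as also owning Mina Varga's interest in Orion Foods Inc, giving 29% + 69% = 98%.
Chain via Oakhollow Media Ltd → Cobalt Group plc (R2): 16% × 69% × 24% = 2.6496% of Slate Services GmbH.
Chain via Orion Foods Inc. → Copperline Mining NL (R2): 98% × 87% × 63% = 53.7138% of Slate Services GmbH.
Aggregating (R3): 2.6496% + 53.7138% = 56.3634%.

56.3634%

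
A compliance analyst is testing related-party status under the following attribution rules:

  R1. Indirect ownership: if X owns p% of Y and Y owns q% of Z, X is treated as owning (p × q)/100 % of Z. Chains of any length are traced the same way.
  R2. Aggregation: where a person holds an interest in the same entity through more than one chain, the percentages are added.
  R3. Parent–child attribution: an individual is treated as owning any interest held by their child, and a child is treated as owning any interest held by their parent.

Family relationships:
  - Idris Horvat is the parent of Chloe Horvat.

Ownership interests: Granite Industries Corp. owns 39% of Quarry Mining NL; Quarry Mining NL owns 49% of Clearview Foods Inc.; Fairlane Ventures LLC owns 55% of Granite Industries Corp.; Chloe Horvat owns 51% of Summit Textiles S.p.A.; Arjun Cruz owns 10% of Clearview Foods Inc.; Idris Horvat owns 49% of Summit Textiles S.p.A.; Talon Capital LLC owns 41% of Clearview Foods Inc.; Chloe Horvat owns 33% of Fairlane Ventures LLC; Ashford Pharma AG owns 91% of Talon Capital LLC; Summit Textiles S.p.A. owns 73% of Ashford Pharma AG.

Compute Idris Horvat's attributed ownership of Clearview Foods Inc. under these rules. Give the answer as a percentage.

By parent–child attribution (R3), Idris Horvat is treated as also owning Chloe Horvat's interest in Summit Textiles S.p.A, giving 49% + 51% = 100%.
By parent–child attribution (R3), Idris Horvat is treated as owning Chloe Horvat's 33% interest in Fairlane Ventures LLC.
Chain via Summit Textiles S.p.A. → Ashford Pharma AG → Talon Capital LLC (R1): 100% × 73% × 91% × 41% = 27.2363% of Clearview Foods Inc.
Chain via Fairlane Ventures LLC → Granite Industries Corp. → Quarry Mining NL (R1): 33% × 55% × 39% × 49% = 3.468465% of Clearview Foods Inc.
Aggregating (R2): 27.2363% + 3.468465% = 30.704765%.

30.704765%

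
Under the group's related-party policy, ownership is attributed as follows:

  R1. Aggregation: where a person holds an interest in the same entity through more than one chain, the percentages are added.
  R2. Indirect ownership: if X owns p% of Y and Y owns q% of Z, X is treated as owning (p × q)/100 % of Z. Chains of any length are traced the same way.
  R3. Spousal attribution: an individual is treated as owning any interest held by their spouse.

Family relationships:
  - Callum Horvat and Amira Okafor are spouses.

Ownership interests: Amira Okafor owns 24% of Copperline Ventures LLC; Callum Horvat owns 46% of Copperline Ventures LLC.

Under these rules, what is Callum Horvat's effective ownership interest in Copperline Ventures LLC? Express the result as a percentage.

By spousal attribution (R3), Callum Horvat is treated as also owning Amira Okafor's interest in Copperline Ventures LLC, giving 46% + 24% = 70%.
Direct interest in Copperline Ventures LLC: 70%.

70%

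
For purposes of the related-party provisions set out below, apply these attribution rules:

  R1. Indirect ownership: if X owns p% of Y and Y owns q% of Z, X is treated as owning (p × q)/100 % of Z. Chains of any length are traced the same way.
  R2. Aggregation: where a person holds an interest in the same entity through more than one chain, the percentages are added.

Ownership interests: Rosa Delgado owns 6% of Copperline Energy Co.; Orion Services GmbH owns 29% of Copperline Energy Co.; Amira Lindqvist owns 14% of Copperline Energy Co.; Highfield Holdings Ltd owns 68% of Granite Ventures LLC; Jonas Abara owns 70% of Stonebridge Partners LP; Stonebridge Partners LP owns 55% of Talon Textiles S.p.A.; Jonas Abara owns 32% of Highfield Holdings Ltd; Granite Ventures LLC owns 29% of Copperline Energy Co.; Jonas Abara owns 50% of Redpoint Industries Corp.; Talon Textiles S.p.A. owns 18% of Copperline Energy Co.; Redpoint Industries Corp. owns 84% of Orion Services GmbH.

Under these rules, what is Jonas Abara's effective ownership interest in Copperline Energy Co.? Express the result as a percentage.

25.4204%

Chain via Stonebridge Partners LP → Talon Textiles S.p.A. (R1): 70% × 55% × 18% = 6.93% of Copperline Energy Co.
Chain via Highfield Holdings Ltd → Granite Ventures LLC (R1): 32% × 68% × 29% = 6.3104% of Copperline Energy Co.
Chain via Redpoint Industries Corp. → Orion Services GmbH (R1): 50% × 84% × 29% = 12.18% of Copperline Energy Co.
Aggregating (R2): 6.93% + 6.3104% + 12.18% = 25.4204%.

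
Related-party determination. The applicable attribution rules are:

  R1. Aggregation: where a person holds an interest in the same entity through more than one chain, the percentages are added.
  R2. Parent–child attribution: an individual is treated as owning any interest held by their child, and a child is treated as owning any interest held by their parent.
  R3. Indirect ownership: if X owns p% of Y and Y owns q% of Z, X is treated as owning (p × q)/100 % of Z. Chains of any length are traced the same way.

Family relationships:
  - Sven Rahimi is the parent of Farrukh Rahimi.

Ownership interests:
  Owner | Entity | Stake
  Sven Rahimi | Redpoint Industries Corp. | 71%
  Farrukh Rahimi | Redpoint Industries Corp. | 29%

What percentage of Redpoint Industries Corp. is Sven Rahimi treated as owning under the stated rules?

By parent–child attribution (R2), Sven Rahimi is treated as also owning Farrukh Rahimi's interest in Redpoint Industries Corp, giving 71% + 29% = 100%.
Direct interest in Redpoint Industries Corp: 100%.

100%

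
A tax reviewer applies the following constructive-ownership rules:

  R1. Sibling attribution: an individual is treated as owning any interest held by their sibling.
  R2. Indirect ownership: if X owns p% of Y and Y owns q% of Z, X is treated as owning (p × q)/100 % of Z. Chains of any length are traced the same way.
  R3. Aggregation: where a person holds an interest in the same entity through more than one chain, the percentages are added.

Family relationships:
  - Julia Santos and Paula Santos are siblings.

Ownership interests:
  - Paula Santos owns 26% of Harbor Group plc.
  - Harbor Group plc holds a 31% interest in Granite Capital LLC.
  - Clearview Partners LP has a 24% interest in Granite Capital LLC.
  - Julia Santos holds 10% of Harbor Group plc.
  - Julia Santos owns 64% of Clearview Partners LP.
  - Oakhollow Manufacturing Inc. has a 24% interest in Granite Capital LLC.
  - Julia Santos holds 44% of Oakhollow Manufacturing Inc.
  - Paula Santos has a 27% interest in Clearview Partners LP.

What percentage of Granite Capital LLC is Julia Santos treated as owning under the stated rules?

43.56%

By sibling attribution (R1), Julia Santos is treated as also owning Paula Santos's interest in Clearview Partners LP, giving 64% + 27% = 91%.
By sibling attribution (R1), Julia Santos is treated as also owning Paula Santos's interest in Harbor Group plc, giving 10% + 26% = 36%.
Chain via Clearview Partners LP (R2): 91% × 24% = 21.84% of Granite Capital LLC.
Chain via Harbor Group plc (R2): 36% × 31% = 11.16% of Granite Capital LLC.
Chain via Oakhollow Manufacturing Inc. (R2): 44% × 24% = 10.56% of Granite Capital LLC.
Aggregating (R3): 21.84% + 11.16% + 10.56% = 43.56%.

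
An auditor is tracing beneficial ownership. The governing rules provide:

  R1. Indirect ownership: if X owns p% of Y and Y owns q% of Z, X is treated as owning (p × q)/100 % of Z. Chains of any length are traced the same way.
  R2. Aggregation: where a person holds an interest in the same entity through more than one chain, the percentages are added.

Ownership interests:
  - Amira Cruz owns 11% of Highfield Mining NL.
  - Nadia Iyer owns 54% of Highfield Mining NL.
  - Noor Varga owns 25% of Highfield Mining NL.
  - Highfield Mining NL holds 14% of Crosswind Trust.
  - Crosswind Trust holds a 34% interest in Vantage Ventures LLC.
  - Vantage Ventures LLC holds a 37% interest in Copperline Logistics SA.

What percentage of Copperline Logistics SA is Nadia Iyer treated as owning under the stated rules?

0.951048%

Chain via Highfield Mining NL → Crosswind Trust → Vantage Ventures LLC (R1): 54% × 14% × 34% × 37% = 0.951048% of Copperline Logistics SA.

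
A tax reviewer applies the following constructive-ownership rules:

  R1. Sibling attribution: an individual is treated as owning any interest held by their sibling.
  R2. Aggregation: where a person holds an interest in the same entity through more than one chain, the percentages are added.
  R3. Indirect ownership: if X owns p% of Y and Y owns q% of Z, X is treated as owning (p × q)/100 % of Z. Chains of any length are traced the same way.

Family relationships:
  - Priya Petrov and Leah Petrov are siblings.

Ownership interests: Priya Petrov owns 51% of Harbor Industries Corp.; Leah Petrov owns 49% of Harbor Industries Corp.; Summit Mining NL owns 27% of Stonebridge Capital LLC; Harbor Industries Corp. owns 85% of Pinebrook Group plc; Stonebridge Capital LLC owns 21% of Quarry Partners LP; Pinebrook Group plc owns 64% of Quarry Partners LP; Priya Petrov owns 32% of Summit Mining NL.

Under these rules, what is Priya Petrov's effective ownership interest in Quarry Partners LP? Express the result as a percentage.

By sibling attribution (R1), Priya Petrov is treated as also owning Leah Petrov's interest in Harbor Industries Corp, giving 51% + 49% = 100%.
Chain via Harbor Industries Corp. → Pinebrook Group plc (R3): 100% × 85% × 64% = 54.4% of Quarry Partners LP.
Chain via Summit Mining NL → Stonebridge Capital LLC (R3): 32% × 27% × 21% = 1.8144% of Quarry Partners LP.
Aggregating (R2): 54.4% + 1.8144% = 56.2144%.

56.2144%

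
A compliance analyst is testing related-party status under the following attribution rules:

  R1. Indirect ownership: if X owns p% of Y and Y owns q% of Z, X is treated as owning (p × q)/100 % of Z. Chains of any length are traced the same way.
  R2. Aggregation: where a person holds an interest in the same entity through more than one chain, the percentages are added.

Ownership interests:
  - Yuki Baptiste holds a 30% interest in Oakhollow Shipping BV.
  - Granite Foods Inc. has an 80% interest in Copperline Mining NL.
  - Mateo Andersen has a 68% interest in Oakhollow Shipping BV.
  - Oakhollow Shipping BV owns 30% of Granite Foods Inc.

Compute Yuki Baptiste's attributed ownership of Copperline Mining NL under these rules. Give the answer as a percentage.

Chain via Oakhollow Shipping BV → Granite Foods Inc. (R1): 30% × 30% × 80% = 7.2% of Copperline Mining NL.

7.2%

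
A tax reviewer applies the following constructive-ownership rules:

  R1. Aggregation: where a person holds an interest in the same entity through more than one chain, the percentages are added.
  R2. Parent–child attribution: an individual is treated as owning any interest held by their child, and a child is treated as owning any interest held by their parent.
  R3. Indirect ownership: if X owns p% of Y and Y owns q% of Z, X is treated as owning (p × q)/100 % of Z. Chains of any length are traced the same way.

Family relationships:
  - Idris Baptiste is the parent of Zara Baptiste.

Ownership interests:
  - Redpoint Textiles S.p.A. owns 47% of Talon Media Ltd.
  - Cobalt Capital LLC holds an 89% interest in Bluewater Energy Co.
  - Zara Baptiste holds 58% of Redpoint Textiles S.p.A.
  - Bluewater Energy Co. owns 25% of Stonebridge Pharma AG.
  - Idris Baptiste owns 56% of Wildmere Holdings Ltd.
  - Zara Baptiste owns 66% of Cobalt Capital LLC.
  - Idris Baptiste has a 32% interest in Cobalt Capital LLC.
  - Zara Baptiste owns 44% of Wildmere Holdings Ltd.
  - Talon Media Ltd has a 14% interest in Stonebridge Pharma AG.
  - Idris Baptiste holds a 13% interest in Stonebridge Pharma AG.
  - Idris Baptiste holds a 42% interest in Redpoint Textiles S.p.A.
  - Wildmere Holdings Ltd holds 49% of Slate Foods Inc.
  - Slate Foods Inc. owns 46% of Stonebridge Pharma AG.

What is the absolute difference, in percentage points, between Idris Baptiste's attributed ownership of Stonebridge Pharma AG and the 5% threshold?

By parent–child attribution (R2), Idris Baptiste is treated as also owning Zara Baptiste's interest in Wildmere Holdings Ltd, giving 56% + 44% = 100%.
By parent–child attribution (R2), Idris Baptiste is treated as also owning Zara Baptiste's interest in Redpoint Textiles S.p.A, giving 42% + 58% = 100%.
By parent–child attribution (R2), Idris Baptiste is treated as also owning Zara Baptiste's interest in Cobalt Capital LLC, giving 32% + 66% = 98%.
Chain via Wildmere Holdings Ltd → Slate Foods Inc. (R3): 100% × 49% × 46% = 22.54% of Stonebridge Pharma AG.
Chain via Redpoint Textiles S.p.A. → Talon Media Ltd (R3): 100% × 47% × 14% = 6.58% of Stonebridge Pharma AG.
Chain via Cobalt Capital LLC → Bluewater Energy Co. (R3): 98% × 89% × 25% = 21.805% of Stonebridge Pharma AG.
Direct interest in Stonebridge Pharma AG: 13%.
Aggregating (R1): 22.54% + 6.58% + 21.805% + 13% = 63.925%.
63.925% exceeds the 5% threshold by 58.925 percentage points.

58.925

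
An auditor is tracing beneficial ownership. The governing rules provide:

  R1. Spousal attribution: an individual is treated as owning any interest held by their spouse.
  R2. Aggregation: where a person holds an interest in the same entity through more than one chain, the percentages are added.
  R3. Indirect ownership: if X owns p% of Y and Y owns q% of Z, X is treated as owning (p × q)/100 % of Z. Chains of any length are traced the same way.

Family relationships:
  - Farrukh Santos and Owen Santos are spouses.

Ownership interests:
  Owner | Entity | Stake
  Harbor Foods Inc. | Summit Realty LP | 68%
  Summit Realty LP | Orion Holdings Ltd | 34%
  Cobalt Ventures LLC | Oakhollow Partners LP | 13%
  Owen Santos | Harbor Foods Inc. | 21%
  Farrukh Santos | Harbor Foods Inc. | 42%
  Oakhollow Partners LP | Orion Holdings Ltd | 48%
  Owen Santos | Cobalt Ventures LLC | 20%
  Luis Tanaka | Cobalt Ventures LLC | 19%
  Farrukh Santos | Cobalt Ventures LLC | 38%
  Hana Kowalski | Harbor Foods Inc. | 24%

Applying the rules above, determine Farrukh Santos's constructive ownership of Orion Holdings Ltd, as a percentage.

By spousal attribution (R1), Farrukh Santos is treated as also owning Owen Santos's interest in Harbor Foods Inc, giving 42% + 21% = 63%.
By spousal attribution (R1), Farrukh Santos is treated as also owning Owen Santos's interest in Cobalt Ventures LLC, giving 38% + 20% = 58%.
Chain via Harbor Foods Inc. → Summit Realty LP (R3): 63% × 68% × 34% = 14.5656% of Orion Holdings Ltd.
Chain via Cobalt Ventures LLC → Oakhollow Partners LP (R3): 58% × 13% × 48% = 3.6192% of Orion Holdings Ltd.
Aggregating (R2): 14.5656% + 3.6192% = 18.1848%.

18.1848%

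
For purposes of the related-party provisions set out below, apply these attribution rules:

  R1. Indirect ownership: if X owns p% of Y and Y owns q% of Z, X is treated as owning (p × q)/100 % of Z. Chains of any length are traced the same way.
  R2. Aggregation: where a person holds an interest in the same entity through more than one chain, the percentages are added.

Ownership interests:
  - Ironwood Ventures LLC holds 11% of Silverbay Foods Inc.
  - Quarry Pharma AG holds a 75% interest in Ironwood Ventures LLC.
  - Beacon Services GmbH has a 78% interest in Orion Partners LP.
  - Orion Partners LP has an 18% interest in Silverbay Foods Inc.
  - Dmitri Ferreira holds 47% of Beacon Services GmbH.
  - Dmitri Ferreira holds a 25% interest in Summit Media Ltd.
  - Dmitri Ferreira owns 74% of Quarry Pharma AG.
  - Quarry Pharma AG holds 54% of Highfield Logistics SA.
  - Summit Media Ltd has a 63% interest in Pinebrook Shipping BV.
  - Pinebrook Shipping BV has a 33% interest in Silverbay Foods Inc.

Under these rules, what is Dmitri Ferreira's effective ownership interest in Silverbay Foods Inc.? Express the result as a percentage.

Chain via Summit Media Ltd → Pinebrook Shipping BV (R1): 25% × 63% × 33% = 5.1975% of Silverbay Foods Inc.
Chain via Quarry Pharma AG → Ironwood Ventures LLC (R1): 74% × 75% × 11% = 6.105% of Silverbay Foods Inc.
Chain via Beacon Services GmbH → Orion Partners LP (R1): 47% × 78% × 18% = 6.5988% of Silverbay Foods Inc.
Aggregating (R2): 5.1975% + 6.105% + 6.5988% = 17.9013%.

17.9013%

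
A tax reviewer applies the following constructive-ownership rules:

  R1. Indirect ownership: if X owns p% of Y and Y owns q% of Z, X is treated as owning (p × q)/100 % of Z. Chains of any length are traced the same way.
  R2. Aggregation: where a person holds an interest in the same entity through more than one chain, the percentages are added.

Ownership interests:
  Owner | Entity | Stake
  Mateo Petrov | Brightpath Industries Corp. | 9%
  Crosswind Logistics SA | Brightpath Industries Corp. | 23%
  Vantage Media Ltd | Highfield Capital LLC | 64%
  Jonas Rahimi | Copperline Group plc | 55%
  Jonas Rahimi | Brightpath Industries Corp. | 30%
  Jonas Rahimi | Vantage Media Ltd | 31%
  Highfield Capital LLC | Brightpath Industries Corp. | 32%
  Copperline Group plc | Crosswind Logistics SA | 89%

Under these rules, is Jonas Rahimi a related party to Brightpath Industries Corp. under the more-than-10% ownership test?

Yes

Chain via Vantage Media Ltd → Highfield Capital LLC (R1): 31% × 64% × 32% = 6.3488% of Brightpath Industries Corp.
Chain via Copperline Group plc → Crosswind Logistics SA (R1): 55% × 89% × 23% = 11.2585% of Brightpath Industries Corp.
Direct interest in Brightpath Industries Corp: 30%.
Aggregating (R2): 6.3488% + 11.2585% + 30% = 47.6073%.
47.6073% exceeds the 10% threshold, so Jonas is a related party to Brightpath Industries Corp.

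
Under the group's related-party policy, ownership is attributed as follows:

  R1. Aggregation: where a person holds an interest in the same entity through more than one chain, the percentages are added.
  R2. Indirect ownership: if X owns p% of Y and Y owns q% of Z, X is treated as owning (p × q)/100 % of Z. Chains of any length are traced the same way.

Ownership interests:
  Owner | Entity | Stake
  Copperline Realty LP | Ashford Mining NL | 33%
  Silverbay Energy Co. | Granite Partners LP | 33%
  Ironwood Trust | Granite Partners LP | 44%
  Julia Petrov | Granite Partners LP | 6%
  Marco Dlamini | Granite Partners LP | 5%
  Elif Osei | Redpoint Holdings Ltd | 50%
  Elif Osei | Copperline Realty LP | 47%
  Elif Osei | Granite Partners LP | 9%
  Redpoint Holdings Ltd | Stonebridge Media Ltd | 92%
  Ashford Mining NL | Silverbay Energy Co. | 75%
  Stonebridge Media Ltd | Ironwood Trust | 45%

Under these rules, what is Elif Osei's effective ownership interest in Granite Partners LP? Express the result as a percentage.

Chain via Copperline Realty LP → Ashford Mining NL → Silverbay Energy Co. (R2): 47% × 33% × 75% × 33% = 3.838725% of Granite Partners LP.
Chain via Redpoint Holdings Ltd → Stonebridge Media Ltd → Ironwood Trust (R2): 50% × 92% × 45% × 44% = 9.108% of Granite Partners LP.
Direct interest in Granite Partners LP: 9%.
Aggregating (R1): 3.838725% + 9.108% + 9% = 21.946725%.

21.946725%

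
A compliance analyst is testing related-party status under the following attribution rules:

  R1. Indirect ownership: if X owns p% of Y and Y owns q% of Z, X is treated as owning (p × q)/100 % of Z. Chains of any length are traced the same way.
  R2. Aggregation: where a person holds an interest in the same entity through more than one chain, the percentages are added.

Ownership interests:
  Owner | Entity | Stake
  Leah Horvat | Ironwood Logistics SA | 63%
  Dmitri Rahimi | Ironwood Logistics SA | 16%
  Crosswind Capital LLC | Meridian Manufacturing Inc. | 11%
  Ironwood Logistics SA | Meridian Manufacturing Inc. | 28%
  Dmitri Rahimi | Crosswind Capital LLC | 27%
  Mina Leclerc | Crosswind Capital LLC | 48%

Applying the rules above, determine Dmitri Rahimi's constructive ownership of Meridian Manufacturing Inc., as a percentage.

Chain via Crosswind Capital LLC (R1): 27% × 11% = 2.97% of Meridian Manufacturing Inc.
Chain via Ironwood Logistics SA (R1): 16% × 28% = 4.48% of Meridian Manufacturing Inc.
Aggregating (R2): 2.97% + 4.48% = 7.45%.

7.45%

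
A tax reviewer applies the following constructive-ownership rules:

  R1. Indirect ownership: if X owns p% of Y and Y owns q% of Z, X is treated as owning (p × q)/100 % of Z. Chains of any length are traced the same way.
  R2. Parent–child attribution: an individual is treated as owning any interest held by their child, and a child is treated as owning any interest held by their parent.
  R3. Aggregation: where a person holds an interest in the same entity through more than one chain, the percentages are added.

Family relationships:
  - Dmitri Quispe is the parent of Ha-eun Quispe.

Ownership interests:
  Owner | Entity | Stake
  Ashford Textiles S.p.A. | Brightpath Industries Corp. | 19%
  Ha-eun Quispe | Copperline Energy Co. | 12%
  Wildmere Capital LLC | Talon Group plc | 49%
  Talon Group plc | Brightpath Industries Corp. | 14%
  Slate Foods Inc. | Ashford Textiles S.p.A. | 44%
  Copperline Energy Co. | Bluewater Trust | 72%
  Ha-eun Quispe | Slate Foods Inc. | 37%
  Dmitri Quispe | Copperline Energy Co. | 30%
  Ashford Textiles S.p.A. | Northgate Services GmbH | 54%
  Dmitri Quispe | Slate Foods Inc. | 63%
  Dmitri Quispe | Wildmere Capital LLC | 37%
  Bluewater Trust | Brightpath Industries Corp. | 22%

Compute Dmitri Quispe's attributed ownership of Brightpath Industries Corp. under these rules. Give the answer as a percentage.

17.551%

By parent–child attribution (R2), Dmitri Quispe is treated as also owning Ha-eun Quispe's interest in Copperline Energy Co, giving 30% + 12% = 42%.
By parent–child attribution (R2), Dmitri Quispe is treated as also owning Ha-eun Quispe's interest in Slate Foods Inc, giving 63% + 37% = 100%.
Chain via Copperline Energy Co. → Bluewater Trust (R1): 42% × 72% × 22% = 6.6528% of Brightpath Industries Corp.
Chain via Wildmere Capital LLC → Talon Group plc (R1): 37% × 49% × 14% = 2.5382% of Brightpath Industries Corp.
Chain via Slate Foods Inc. → Ashford Textiles S.p.A. (R1): 100% × 44% × 19% = 8.36% of Brightpath Industries Corp.
Aggregating (R3): 6.6528% + 2.5382% + 8.36% = 17.551%.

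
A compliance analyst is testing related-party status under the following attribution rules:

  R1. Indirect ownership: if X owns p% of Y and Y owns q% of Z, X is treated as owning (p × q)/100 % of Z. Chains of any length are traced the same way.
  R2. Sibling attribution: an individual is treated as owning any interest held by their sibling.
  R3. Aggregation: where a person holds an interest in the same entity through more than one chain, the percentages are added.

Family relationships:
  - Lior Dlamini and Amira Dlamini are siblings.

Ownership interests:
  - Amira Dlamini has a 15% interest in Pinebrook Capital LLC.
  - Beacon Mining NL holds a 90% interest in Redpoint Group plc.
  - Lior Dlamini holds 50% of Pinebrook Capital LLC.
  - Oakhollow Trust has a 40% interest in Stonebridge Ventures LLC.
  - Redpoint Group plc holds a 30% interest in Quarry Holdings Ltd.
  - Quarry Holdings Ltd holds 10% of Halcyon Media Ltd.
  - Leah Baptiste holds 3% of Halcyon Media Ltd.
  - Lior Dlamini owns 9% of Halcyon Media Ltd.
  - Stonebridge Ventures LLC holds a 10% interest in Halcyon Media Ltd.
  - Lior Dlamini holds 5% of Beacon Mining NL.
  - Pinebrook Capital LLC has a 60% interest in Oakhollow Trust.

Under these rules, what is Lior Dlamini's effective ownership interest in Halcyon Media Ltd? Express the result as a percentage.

By sibling attribution (R2), Lior Dlamini is treated as also owning Amira Dlamini's interest in Pinebrook Capital LLC, giving 50% + 15% = 65%.
Chain via Pinebrook Capital LLC → Oakhollow Trust → Stonebridge Ventures LLC (R1): 65% × 60% × 40% × 10% = 1.56% of Halcyon Media Ltd.
Chain via Beacon Mining NL → Redpoint Group plc → Quarry Holdings Ltd (R1): 5% × 90% × 30% × 10% = 0.135% of Halcyon Media Ltd.
Direct interest in Halcyon Media Ltd: 9%.
Aggregating (R3): 1.56% + 0.135% + 9% = 10.695%.

10.695%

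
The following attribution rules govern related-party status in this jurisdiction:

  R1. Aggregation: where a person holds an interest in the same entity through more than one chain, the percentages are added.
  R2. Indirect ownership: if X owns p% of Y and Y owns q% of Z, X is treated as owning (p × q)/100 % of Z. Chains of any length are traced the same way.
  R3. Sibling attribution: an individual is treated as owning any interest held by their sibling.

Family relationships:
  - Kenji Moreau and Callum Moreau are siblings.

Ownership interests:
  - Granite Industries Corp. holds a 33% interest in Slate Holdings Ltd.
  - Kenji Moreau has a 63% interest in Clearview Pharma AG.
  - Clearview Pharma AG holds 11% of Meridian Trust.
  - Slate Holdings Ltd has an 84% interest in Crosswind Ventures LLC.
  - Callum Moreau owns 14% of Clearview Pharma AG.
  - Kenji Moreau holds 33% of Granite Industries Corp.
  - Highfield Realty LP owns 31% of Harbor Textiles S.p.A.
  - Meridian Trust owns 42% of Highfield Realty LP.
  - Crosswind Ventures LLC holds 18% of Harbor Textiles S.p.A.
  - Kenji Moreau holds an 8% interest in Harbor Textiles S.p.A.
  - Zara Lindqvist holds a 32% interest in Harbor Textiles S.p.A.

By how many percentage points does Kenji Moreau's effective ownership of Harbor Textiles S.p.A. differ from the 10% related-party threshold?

By sibling attribution (R3), Kenji Moreau is treated as also owning Callum Moreau's interest in Clearview Pharma AG, giving 63% + 14% = 77%.
Chain via Granite Industries Corp. → Slate Holdings Ltd → Crosswind Ventures LLC (R2): 33% × 33% × 84% × 18% = 1.646568% of Harbor Textiles S.p.A.
Chain via Clearview Pharma AG → Meridian Trust → Highfield Realty LP (R2): 77% × 11% × 42% × 31% = 1.102794% of Harbor Textiles S.p.A.
Direct interest in Harbor Textiles S.p.A: 8%.
Aggregating (R1): 1.646568% + 1.102794% + 8% = 10.749362%.
10.749362% exceeds the 10% threshold by 0.749362 percentage points.

0.749362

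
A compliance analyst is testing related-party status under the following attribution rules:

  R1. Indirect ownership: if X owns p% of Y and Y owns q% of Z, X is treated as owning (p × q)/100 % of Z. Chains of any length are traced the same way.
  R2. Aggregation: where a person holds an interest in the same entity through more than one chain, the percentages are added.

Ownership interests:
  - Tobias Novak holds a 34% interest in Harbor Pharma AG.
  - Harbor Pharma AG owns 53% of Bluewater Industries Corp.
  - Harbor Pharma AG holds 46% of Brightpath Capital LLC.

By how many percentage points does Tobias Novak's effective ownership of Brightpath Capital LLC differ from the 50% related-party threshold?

Chain via Harbor Pharma AG (R1): 34% × 46% = 15.64% of Brightpath Capital LLC.
15.64% falls short of the 50% threshold by 34.36 percentage points.

34.36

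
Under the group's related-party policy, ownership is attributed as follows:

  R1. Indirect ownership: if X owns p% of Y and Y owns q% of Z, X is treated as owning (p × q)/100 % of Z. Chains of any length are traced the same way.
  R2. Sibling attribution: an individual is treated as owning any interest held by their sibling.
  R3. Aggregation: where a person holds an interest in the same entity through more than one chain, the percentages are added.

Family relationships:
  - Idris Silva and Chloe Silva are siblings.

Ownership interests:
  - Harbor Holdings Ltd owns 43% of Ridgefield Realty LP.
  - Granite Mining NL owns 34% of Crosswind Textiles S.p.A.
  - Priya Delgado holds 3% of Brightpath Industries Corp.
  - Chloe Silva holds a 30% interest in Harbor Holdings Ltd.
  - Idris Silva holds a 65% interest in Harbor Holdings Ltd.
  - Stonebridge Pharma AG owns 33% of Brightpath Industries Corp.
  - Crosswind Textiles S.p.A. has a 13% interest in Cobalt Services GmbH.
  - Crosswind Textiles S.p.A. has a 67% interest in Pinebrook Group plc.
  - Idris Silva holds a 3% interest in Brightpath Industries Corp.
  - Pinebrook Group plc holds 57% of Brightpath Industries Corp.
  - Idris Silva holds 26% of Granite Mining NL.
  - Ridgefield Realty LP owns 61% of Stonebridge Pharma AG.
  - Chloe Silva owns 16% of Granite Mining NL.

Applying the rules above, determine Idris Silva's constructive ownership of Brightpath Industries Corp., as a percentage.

16.676637%

By sibling attribution (R2), Idris Silva is treated as also owning Chloe Silva's interest in Harbor Holdings Ltd, giving 65% + 30% = 95%.
By sibling attribution (R2), Idris Silva is treated as also owning Chloe Silva's interest in Granite Mining NL, giving 26% + 16% = 42%.
Chain via Harbor Holdings Ltd → Ridgefield Realty LP → Stonebridge Pharma AG (R1): 95% × 43% × 61% × 33% = 8.223105% of Brightpath Industries Corp.
Chain via Granite Mining NL → Crosswind Textiles S.p.A. → Pinebrook Group plc (R1): 42% × 34% × 67% × 57% = 5.453532% of Brightpath Industries Corp.
Direct interest in Brightpath Industries Corp: 3%.
Aggregating (R3): 8.223105% + 5.453532% + 3% = 16.676637%.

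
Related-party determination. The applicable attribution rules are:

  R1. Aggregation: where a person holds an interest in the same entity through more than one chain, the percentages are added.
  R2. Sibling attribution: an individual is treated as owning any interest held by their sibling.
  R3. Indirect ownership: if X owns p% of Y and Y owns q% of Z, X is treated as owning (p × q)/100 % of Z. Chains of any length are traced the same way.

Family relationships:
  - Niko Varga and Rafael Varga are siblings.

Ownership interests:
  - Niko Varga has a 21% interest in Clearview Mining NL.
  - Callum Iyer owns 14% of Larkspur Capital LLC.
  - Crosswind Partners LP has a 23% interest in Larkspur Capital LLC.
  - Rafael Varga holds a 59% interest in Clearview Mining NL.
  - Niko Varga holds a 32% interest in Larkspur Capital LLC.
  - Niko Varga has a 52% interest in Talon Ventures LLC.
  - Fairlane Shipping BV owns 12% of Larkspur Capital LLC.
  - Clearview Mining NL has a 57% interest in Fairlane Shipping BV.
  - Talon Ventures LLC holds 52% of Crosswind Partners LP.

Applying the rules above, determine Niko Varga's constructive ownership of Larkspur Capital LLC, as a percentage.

43.6912%

By sibling attribution (R2), Niko Varga is treated as also owning Rafael Varga's interest in Clearview Mining NL, giving 21% + 59% = 80%.
Chain via Talon Ventures LLC → Crosswind Partners LP (R3): 52% × 52% × 23% = 6.2192% of Larkspur Capital LLC.
Chain via Clearview Mining NL → Fairlane Shipping BV (R3): 80% × 57% × 12% = 5.472% of Larkspur Capital LLC.
Direct interest in Larkspur Capital LLC: 32%.
Aggregating (R1): 6.2192% + 5.472% + 32% = 43.6912%.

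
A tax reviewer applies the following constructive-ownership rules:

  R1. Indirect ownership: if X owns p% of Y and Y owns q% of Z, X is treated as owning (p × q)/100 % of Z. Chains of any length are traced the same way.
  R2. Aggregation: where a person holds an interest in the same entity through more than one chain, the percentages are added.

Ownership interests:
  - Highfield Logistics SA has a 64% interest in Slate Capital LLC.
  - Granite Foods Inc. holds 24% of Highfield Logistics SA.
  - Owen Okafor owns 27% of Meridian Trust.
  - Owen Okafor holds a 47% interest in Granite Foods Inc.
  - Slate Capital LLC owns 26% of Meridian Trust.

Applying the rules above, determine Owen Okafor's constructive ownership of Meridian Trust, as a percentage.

28.876992%

Chain via Granite Foods Inc. → Highfield Logistics SA → Slate Capital LLC (R1): 47% × 24% × 64% × 26% = 1.876992% of Meridian Trust.
Direct interest in Meridian Trust: 27%.
Aggregating (R2): 1.876992% + 27% = 28.876992%.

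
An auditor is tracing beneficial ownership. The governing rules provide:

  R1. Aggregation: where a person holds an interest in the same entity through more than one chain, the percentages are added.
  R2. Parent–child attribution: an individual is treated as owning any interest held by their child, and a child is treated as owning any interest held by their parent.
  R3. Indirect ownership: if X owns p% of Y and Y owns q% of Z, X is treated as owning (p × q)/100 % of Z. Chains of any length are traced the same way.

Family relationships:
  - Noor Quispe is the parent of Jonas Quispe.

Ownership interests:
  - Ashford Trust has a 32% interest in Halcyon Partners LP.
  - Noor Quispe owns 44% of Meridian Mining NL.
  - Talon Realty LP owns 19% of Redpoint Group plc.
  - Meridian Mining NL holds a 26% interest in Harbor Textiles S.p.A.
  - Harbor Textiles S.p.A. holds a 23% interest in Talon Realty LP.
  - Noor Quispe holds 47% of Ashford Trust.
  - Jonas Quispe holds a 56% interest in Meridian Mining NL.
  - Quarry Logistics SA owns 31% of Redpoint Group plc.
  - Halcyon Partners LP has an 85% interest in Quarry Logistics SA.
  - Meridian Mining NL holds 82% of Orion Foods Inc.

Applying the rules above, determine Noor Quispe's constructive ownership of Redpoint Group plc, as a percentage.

By parent–child attribution (R2), Noor Quispe is treated as also owning Jonas Quispe's interest in Meridian Mining NL, giving 44% + 56% = 100%.
Chain via Ashford Trust → Halcyon Partners LP → Quarry Logistics SA (R3): 47% × 32% × 85% × 31% = 3.96304% of Redpoint Group plc.
Chain via Meridian Mining NL → Harbor Textiles S.p.A. → Talon Realty LP (R3): 100% × 26% × 23% × 19% = 1.1362% of Redpoint Group plc.
Aggregating (R1): 3.96304% + 1.1362% = 5.09924%.

5.09924%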